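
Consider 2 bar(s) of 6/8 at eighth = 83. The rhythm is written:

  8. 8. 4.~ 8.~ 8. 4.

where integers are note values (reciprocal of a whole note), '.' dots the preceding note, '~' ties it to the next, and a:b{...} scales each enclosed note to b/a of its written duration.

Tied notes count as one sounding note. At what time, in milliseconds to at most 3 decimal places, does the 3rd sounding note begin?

note 3 onset = 3b = 2168.675ms

1. 0.0ms @ 0 + 1084.337ms (3/2)
2. 1084.337ms @ 3/2 + 1084.337ms (3/2)
3. 2168.675ms @ 3 + 4337.349ms (6)
4. 6506.024ms @ 9 + 2168.675ms (3)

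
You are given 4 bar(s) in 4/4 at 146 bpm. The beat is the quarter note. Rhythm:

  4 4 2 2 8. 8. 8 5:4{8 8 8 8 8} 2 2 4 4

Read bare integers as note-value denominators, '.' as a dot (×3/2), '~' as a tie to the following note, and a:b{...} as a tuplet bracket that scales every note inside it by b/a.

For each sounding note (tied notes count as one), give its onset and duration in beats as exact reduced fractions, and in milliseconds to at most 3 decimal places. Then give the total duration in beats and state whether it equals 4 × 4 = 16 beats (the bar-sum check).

1) 0.0ms=0b +410.959ms=1b
2) 410.959ms=1b +410.959ms=1b
3) 821.918ms=2b +821.918ms=2b
4) 1643.836ms=4b +821.918ms=2b
5) 2465.753ms=6b +308.219ms=3/4b
6) 2773.973ms=27/4b +308.219ms=3/4b
7) 3082.192ms=15/2b +205.479ms=1/2b
8) 3287.671ms=8b +164.384ms=2/5b
9) 3452.055ms=42/5b +164.384ms=2/5b
10) 3616.438ms=44/5b +164.384ms=2/5b
11) 3780.822ms=46/5b +164.384ms=2/5b
12) 3945.205ms=48/5b +164.384ms=2/5b
13) 4109.589ms=10b +821.918ms=2b
14) 4931.507ms=12b +821.918ms=2b
15) 5753.425ms=14b +410.959ms=1b
16) 6164.384ms=15b +410.959ms=1b
Σ=16b of 16 (146bpm 4/4) — PASS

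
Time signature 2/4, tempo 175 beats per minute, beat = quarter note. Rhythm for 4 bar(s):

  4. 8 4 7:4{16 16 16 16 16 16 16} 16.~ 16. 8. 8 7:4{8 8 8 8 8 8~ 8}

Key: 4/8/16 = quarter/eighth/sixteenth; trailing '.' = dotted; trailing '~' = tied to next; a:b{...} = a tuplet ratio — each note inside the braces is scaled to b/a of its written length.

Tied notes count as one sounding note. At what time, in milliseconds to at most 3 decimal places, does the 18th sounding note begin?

note 18 onset = 50/7b = 2448.98ms

1. 0.0ms @ 0 + 514.286ms (3/2)
2. 514.286ms @ 3/2 + 171.429ms (1/2)
3. 685.714ms @ 2 + 342.857ms (1)
4. 1028.571ms @ 3 + 48.98ms (1/7)
5. 1077.551ms @ 22/7 + 48.98ms (1/7)
6. 1126.531ms @ 23/7 + 48.98ms (1/7)
7. 1175.51ms @ 24/7 + 48.98ms (1/7)
8. 1224.49ms @ 25/7 + 48.98ms (1/7)
9. 1273.469ms @ 26/7 + 48.98ms (1/7)
10. 1322.449ms @ 27/7 + 48.98ms (1/7)
11. 1371.429ms @ 4 + 257.143ms (3/4)
12. 1628.571ms @ 19/4 + 257.143ms (3/4)
13. 1885.714ms @ 11/2 + 171.429ms (1/2)
14. 2057.143ms @ 6 + 97.959ms (2/7)
15. 2155.102ms @ 44/7 + 97.959ms (2/7)
16. 2253.061ms @ 46/7 + 97.959ms (2/7)
17. 2351.02ms @ 48/7 + 97.959ms (2/7)
18. 2448.98ms @ 50/7 + 97.959ms (2/7)
19. 2546.939ms @ 52/7 + 195.918ms (4/7)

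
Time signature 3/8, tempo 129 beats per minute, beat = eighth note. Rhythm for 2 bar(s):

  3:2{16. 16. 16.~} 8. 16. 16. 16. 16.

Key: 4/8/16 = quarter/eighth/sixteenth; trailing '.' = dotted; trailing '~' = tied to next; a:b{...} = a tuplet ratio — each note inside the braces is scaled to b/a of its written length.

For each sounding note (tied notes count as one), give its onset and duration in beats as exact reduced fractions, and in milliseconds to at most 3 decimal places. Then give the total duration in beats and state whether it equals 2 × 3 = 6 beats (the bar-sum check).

1) 0.0ms=0b +232.558ms=1/2b
2) 232.558ms=1/2b +232.558ms=1/2b
3) 465.116ms=1b +930.233ms=2b
4) 1395.349ms=3b +348.837ms=3/4b
5) 1744.186ms=15/4b +348.837ms=3/4b
6) 2093.023ms=9/2b +348.837ms=3/4b
7) 2441.86ms=21/4b +348.837ms=3/4b
Σ=6b of 6 (129bpm 3/8) — PASS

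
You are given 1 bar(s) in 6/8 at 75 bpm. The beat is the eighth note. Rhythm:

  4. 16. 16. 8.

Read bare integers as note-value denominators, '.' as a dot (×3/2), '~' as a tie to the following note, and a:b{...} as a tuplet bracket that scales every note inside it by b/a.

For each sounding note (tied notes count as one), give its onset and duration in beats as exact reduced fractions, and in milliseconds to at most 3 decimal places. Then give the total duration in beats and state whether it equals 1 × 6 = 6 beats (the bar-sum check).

1) 0.0ms=0b +2400.0ms=3b
2) 2400.0ms=3b +600.0ms=3/4b
3) 3000.0ms=15/4b +600.0ms=3/4b
4) 3600.0ms=9/2b +1200.0ms=3/2b
Σ=6b of 6 (75bpm 6/8) — PASS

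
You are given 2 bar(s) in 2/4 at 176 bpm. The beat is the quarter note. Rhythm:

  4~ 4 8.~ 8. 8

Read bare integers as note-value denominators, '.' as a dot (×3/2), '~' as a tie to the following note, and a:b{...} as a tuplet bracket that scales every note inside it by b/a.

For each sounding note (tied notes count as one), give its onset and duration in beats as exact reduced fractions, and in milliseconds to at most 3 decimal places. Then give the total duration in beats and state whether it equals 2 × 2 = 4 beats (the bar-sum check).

1) 0.0ms=0b +681.818ms=2b
2) 681.818ms=2b +511.364ms=3/2b
3) 1193.182ms=7/2b +170.455ms=1/2b
Σ=4b of 4 (176bpm 2/4) — PASS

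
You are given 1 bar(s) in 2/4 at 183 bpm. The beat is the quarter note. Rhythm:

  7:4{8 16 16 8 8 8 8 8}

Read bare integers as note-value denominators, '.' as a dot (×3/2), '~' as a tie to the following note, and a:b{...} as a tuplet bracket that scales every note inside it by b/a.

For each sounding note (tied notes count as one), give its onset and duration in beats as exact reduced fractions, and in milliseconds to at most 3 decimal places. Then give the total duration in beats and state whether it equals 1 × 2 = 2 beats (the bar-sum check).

1) 0.0ms=0b +93.677ms=2/7b
2) 93.677ms=2/7b +46.838ms=1/7b
3) 140.515ms=3/7b +46.838ms=1/7b
4) 187.354ms=4/7b +93.677ms=2/7b
5) 281.03ms=6/7b +93.677ms=2/7b
6) 374.707ms=8/7b +93.677ms=2/7b
7) 468.384ms=10/7b +93.677ms=2/7b
8) 562.061ms=12/7b +93.677ms=2/7b
Σ=2b of 2 (183bpm 2/4) — PASS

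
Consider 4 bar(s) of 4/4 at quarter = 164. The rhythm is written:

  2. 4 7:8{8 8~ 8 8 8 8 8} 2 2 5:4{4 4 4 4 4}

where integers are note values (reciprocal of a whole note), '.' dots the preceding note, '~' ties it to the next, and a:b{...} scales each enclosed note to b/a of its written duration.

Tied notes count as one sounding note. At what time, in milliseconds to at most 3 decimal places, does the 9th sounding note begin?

note 9 onset = 8b = 2926.829ms

1. 0.0ms @ 0 + 1097.561ms (3)
2. 1097.561ms @ 3 + 365.854ms (1)
3. 1463.415ms @ 4 + 209.059ms (4/7)
4. 1672.474ms @ 32/7 + 418.118ms (8/7)
5. 2090.592ms @ 40/7 + 209.059ms (4/7)
6. 2299.652ms @ 44/7 + 209.059ms (4/7)
7. 2508.711ms @ 48/7 + 209.059ms (4/7)
8. 2717.77ms @ 52/7 + 209.059ms (4/7)
9. 2926.829ms @ 8 + 731.707ms (2)
10. 3658.537ms @ 10 + 731.707ms (2)
11. 4390.244ms @ 12 + 292.683ms (4/5)
12. 4682.927ms @ 64/5 + 292.683ms (4/5)
13. 4975.61ms @ 68/5 + 292.683ms (4/5)
14. 5268.293ms @ 72/5 + 292.683ms (4/5)
15. 5560.976ms @ 76/5 + 292.683ms (4/5)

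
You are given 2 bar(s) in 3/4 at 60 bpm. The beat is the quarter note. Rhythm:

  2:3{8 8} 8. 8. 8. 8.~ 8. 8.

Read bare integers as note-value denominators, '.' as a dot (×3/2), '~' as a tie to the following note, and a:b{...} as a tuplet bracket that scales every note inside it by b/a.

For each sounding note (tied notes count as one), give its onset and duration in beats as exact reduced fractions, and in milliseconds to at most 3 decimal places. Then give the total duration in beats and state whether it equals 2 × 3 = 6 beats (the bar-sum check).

1) 0.0ms=0b +750.0ms=3/4b
2) 750.0ms=3/4b +750.0ms=3/4b
3) 1500.0ms=3/2b +750.0ms=3/4b
4) 2250.0ms=9/4b +750.0ms=3/4b
5) 3000.0ms=3b +750.0ms=3/4b
6) 3750.0ms=15/4b +1500.0ms=3/2b
7) 5250.0ms=21/4b +750.0ms=3/4b
Σ=6b of 6 (60bpm 3/4) — PASS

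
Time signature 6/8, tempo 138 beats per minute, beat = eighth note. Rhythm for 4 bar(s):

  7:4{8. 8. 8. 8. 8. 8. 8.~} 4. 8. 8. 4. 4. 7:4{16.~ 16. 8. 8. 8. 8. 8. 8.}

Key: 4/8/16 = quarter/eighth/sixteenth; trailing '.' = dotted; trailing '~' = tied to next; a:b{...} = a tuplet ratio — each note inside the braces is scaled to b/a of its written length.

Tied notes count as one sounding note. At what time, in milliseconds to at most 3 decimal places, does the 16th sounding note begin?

note 16 onset = 150/7b = 9316.77ms

1. 0.0ms @ 0 + 372.671ms (6/7)
2. 372.671ms @ 6/7 + 372.671ms (6/7)
3. 745.342ms @ 12/7 + 372.671ms (6/7)
4. 1118.012ms @ 18/7 + 372.671ms (6/7)
5. 1490.683ms @ 24/7 + 372.671ms (6/7)
6. 1863.354ms @ 30/7 + 372.671ms (6/7)
7. 2236.025ms @ 36/7 + 1677.019ms (27/7)
8. 3913.043ms @ 9 + 652.174ms (3/2)
9. 4565.217ms @ 21/2 + 652.174ms (3/2)
10. 5217.391ms @ 12 + 1304.348ms (3)
11. 6521.739ms @ 15 + 1304.348ms (3)
12. 7826.087ms @ 18 + 372.671ms (6/7)
13. 8198.758ms @ 132/7 + 372.671ms (6/7)
14. 8571.429ms @ 138/7 + 372.671ms (6/7)
15. 8944.099ms @ 144/7 + 372.671ms (6/7)
16. 9316.77ms @ 150/7 + 372.671ms (6/7)
17. 9689.441ms @ 156/7 + 372.671ms (6/7)
18. 10062.112ms @ 162/7 + 372.671ms (6/7)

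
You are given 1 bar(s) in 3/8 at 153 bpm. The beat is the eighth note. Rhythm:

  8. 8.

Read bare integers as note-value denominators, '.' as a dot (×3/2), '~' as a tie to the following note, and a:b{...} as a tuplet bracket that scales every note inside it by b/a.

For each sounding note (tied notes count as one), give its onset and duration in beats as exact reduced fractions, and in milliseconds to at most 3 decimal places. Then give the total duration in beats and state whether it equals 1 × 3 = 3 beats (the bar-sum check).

1) 0.0ms=0b +588.235ms=3/2b
2) 588.235ms=3/2b +588.235ms=3/2b
Σ=3b of 3 (153bpm 3/8) — PASS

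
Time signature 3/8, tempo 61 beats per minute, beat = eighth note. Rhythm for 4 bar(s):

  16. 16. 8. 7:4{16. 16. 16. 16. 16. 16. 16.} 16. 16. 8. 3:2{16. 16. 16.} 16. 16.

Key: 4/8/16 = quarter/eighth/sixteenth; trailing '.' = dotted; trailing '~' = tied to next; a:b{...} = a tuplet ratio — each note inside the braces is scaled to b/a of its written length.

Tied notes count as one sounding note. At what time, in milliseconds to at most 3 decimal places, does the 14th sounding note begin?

note 14 onset = 9b = 8852.459ms

1. 0.0ms @ 0 + 737.705ms (3/4)
2. 737.705ms @ 3/4 + 737.705ms (3/4)
3. 1475.41ms @ 3/2 + 1475.41ms (3/2)
4. 2950.82ms @ 3 + 421.546ms (3/7)
5. 3372.365ms @ 24/7 + 421.546ms (3/7)
6. 3793.911ms @ 27/7 + 421.546ms (3/7)
7. 4215.457ms @ 30/7 + 421.546ms (3/7)
8. 4637.002ms @ 33/7 + 421.546ms (3/7)
9. 5058.548ms @ 36/7 + 421.546ms (3/7)
10. 5480.094ms @ 39/7 + 421.546ms (3/7)
11. 5901.639ms @ 6 + 737.705ms (3/4)
12. 6639.344ms @ 27/4 + 737.705ms (3/4)
13. 7377.049ms @ 15/2 + 1475.41ms (3/2)
14. 8852.459ms @ 9 + 491.803ms (1/2)
15. 9344.262ms @ 19/2 + 491.803ms (1/2)
16. 9836.066ms @ 10 + 491.803ms (1/2)
17. 10327.869ms @ 21/2 + 737.705ms (3/4)
18. 11065.574ms @ 45/4 + 737.705ms (3/4)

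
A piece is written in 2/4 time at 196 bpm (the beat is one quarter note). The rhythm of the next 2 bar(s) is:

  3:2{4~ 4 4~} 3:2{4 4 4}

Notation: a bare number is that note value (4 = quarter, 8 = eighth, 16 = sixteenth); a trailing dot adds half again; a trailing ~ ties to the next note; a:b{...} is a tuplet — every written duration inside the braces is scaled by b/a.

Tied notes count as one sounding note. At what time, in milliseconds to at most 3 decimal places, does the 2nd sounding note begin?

1. 0.0ms @ 0 + 408.163ms (4/3)
2. 408.163ms @ 4/3 + 408.163ms (4/3)
3. 816.327ms @ 8/3 + 204.082ms (2/3)
4. 1020.408ms @ 10/3 + 204.082ms (2/3)

note 2 onset = 4/3b = 408.163ms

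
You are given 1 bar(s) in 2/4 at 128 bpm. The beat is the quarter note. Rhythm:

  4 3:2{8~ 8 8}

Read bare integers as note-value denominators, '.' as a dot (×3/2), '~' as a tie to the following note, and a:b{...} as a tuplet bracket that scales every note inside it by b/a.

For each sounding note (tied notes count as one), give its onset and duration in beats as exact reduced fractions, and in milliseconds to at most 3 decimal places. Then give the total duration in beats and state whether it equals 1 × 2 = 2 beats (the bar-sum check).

1) 0.0ms=0b +468.75ms=1b
2) 468.75ms=1b +312.5ms=2/3b
3) 781.25ms=5/3b +156.25ms=1/3b
Σ=2b of 2 (128bpm 2/4) — PASS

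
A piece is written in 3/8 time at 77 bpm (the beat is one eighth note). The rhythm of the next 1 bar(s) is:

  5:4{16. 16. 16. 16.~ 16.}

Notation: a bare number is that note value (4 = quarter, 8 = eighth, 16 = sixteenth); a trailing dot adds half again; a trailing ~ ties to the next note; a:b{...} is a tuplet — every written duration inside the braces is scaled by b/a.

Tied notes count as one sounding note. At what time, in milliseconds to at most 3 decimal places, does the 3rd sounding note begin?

1. 0.0ms @ 0 + 467.532ms (3/5)
2. 467.532ms @ 3/5 + 467.532ms (3/5)
3. 935.065ms @ 6/5 + 467.532ms (3/5)
4. 1402.597ms @ 9/5 + 935.065ms (6/5)

note 3 onset = 6/5b = 935.065ms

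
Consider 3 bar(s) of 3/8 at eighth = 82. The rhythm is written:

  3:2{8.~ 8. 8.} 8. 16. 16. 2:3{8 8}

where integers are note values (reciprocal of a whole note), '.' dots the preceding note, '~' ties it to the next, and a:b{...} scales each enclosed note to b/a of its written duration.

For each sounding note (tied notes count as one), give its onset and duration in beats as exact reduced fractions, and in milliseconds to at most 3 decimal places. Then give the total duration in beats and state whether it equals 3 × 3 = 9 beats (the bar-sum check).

1) 0.0ms=0b +1463.415ms=2b
2) 1463.415ms=2b +731.707ms=1b
3) 2195.122ms=3b +1097.561ms=3/2b
4) 3292.683ms=9/2b +548.78ms=3/4b
5) 3841.463ms=21/4b +548.78ms=3/4b
6) 4390.244ms=6b +1097.561ms=3/2b
7) 5487.805ms=15/2b +1097.561ms=3/2b
Σ=9b of 9 (82bpm 3/8) — PASS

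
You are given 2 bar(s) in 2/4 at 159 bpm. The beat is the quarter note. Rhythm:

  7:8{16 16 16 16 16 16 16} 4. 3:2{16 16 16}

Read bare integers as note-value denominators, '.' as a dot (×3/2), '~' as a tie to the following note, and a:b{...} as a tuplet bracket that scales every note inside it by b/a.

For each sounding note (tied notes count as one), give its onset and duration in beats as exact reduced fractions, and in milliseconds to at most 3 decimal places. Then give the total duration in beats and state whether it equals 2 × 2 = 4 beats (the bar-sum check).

1) 0.0ms=0b +107.817ms=2/7b
2) 107.817ms=2/7b +107.817ms=2/7b
3) 215.633ms=4/7b +107.817ms=2/7b
4) 323.45ms=6/7b +107.817ms=2/7b
5) 431.267ms=8/7b +107.817ms=2/7b
6) 539.084ms=10/7b +107.817ms=2/7b
7) 646.9ms=12/7b +107.817ms=2/7b
8) 754.717ms=2b +566.038ms=3/2b
9) 1320.755ms=7/2b +62.893ms=1/6b
10) 1383.648ms=11/3b +62.893ms=1/6b
11) 1446.541ms=23/6b +62.893ms=1/6b
Σ=4b of 4 (159bpm 2/4) — PASS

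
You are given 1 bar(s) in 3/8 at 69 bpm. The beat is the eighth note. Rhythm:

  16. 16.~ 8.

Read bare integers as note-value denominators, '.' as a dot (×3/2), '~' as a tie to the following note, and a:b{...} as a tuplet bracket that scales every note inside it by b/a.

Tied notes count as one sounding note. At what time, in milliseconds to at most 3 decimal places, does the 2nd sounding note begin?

1. 0.0ms @ 0 + 652.174ms (3/4)
2. 652.174ms @ 3/4 + 1956.522ms (9/4)

note 2 onset = 3/4b = 652.174ms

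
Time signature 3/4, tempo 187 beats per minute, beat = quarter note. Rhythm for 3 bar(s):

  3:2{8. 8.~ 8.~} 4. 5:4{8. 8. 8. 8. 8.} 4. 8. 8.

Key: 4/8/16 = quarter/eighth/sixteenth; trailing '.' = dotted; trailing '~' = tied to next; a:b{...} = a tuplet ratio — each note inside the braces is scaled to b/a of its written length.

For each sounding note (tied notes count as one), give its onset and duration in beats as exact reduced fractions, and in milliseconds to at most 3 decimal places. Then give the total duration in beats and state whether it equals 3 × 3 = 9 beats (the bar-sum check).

1) 0.0ms=0b +160.428ms=1/2b
2) 160.428ms=1/2b +802.139ms=5/2b
3) 962.567ms=3b +192.513ms=3/5b
4) 1155.08ms=18/5b +192.513ms=3/5b
5) 1347.594ms=21/5b +192.513ms=3/5b
6) 1540.107ms=24/5b +192.513ms=3/5b
7) 1732.62ms=27/5b +192.513ms=3/5b
8) 1925.134ms=6b +481.283ms=3/2b
9) 2406.417ms=15/2b +240.642ms=3/4b
10) 2647.059ms=33/4b +240.642ms=3/4b
Σ=9b of 9 (187bpm 3/4) — PASS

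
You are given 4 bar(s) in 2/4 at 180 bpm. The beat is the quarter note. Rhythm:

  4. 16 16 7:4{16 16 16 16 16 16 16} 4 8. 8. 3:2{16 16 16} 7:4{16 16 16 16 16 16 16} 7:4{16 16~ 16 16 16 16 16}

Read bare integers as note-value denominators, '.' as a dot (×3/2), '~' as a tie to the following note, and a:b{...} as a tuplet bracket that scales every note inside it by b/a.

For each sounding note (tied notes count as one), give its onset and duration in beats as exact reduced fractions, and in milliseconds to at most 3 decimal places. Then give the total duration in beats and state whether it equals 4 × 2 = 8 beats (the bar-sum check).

1) 0.0ms=0b +500.0ms=3/2b
2) 500.0ms=3/2b +83.333ms=1/4b
3) 583.333ms=7/4b +83.333ms=1/4b
4) 666.667ms=2b +47.619ms=1/7b
5) 714.286ms=15/7b +47.619ms=1/7b
6) 761.905ms=16/7b +47.619ms=1/7b
7) 809.524ms=17/7b +47.619ms=1/7b
8) 857.143ms=18/7b +47.619ms=1/7b
9) 904.762ms=19/7b +47.619ms=1/7b
10) 952.381ms=20/7b +47.619ms=1/7b
11) 1000.0ms=3b +333.333ms=1b
12) 1333.333ms=4b +250.0ms=3/4b
13) 1583.333ms=19/4b +250.0ms=3/4b
14) 1833.333ms=11/2b +55.556ms=1/6b
15) 1888.889ms=17/3b +55.556ms=1/6b
16) 1944.444ms=35/6b +55.556ms=1/6b
17) 2000.0ms=6b +47.619ms=1/7b
18) 2047.619ms=43/7b +47.619ms=1/7b
19) 2095.238ms=44/7b +47.619ms=1/7b
20) 2142.857ms=45/7b +47.619ms=1/7b
21) 2190.476ms=46/7b +47.619ms=1/7b
22) 2238.095ms=47/7b +47.619ms=1/7b
23) 2285.714ms=48/7b +47.619ms=1/7b
24) 2333.333ms=7b +47.619ms=1/7b
25) 2380.952ms=50/7b +95.238ms=2/7b
26) 2476.19ms=52/7b +47.619ms=1/7b
27) 2523.81ms=53/7b +47.619ms=1/7b
28) 2571.429ms=54/7b +47.619ms=1/7b
29) 2619.048ms=55/7b +47.619ms=1/7b
Σ=8b of 8 (180bpm 2/4) — PASS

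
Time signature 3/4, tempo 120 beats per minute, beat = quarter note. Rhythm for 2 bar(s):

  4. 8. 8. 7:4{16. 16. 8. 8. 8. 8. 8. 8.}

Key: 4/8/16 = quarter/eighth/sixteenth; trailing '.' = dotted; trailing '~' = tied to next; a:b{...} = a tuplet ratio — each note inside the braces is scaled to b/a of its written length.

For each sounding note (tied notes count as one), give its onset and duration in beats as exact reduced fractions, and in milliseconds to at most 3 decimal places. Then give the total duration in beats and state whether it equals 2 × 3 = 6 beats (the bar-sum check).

1) 0.0ms=0b +750.0ms=3/2b
2) 750.0ms=3/2b +375.0ms=3/4b
3) 1125.0ms=9/4b +375.0ms=3/4b
4) 1500.0ms=3b +107.143ms=3/14b
5) 1607.143ms=45/14b +107.143ms=3/14b
6) 1714.286ms=24/7b +214.286ms=3/7b
7) 1928.571ms=27/7b +214.286ms=3/7b
8) 2142.857ms=30/7b +214.286ms=3/7b
9) 2357.143ms=33/7b +214.286ms=3/7b
10) 2571.429ms=36/7b +214.286ms=3/7b
11) 2785.714ms=39/7b +214.286ms=3/7b
Σ=6b of 6 (120bpm 3/4) — PASS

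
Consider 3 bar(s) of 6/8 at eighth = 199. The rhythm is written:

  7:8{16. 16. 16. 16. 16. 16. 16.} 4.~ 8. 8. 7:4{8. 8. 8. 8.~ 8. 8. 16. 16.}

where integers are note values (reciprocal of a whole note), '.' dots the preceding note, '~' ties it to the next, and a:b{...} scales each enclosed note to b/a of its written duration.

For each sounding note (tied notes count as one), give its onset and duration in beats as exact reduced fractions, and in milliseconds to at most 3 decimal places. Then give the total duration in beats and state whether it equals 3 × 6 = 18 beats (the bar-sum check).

1) 0.0ms=0b +258.435ms=6/7b
2) 258.435ms=6/7b +258.435ms=6/7b
3) 516.87ms=12/7b +258.435ms=6/7b
4) 775.305ms=18/7b +258.435ms=6/7b
5) 1033.74ms=24/7b +258.435ms=6/7b
6) 1292.175ms=30/7b +258.435ms=6/7b
7) 1550.61ms=36/7b +258.435ms=6/7b
8) 1809.045ms=6b +1356.784ms=9/2b
9) 3165.829ms=21/2b +452.261ms=3/2b
10) 3618.09ms=12b +258.435ms=6/7b
11) 3876.525ms=90/7b +258.435ms=6/7b
12) 4134.961ms=96/7b +258.435ms=6/7b
13) 4393.396ms=102/7b +516.87ms=12/7b
14) 4910.266ms=114/7b +258.435ms=6/7b
15) 5168.701ms=120/7b +129.218ms=3/7b
16) 5297.918ms=123/7b +129.218ms=3/7b
Σ=18b of 18 (199bpm 6/8) — PASS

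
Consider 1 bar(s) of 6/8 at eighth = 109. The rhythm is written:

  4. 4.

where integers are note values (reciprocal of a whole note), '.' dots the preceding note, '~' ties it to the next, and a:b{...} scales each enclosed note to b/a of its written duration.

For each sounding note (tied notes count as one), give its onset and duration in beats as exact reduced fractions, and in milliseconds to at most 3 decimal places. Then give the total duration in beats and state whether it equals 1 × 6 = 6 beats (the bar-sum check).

1) 0.0ms=0b +1651.376ms=3b
2) 1651.376ms=3b +1651.376ms=3b
Σ=6b of 6 (109bpm 6/8) — PASS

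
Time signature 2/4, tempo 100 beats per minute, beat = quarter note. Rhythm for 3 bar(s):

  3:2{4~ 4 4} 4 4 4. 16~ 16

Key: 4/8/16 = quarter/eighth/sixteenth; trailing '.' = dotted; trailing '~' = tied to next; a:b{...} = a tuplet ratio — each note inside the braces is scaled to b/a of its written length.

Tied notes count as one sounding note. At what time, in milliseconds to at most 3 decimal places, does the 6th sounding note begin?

1. 0.0ms @ 0 + 800.0ms (4/3)
2. 800.0ms @ 4/3 + 400.0ms (2/3)
3. 1200.0ms @ 2 + 600.0ms (1)
4. 1800.0ms @ 3 + 600.0ms (1)
5. 2400.0ms @ 4 + 900.0ms (3/2)
6. 3300.0ms @ 11/2 + 300.0ms (1/2)

note 6 onset = 11/2b = 3300.0ms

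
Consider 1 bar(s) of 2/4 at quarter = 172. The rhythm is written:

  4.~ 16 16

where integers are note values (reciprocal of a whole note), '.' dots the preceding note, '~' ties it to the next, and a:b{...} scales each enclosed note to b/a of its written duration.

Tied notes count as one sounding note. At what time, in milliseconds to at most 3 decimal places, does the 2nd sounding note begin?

note 2 onset = 7/4b = 610.465ms

1. 0.0ms @ 0 + 610.465ms (7/4)
2. 610.465ms @ 7/4 + 87.209ms (1/4)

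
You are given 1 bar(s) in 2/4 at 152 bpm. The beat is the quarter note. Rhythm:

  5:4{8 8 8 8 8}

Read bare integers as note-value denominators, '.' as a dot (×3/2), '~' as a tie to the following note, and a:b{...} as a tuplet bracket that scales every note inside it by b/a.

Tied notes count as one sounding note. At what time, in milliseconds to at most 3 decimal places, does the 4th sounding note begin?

1. 0.0ms @ 0 + 157.895ms (2/5)
2. 157.895ms @ 2/5 + 157.895ms (2/5)
3. 315.789ms @ 4/5 + 157.895ms (2/5)
4. 473.684ms @ 6/5 + 157.895ms (2/5)
5. 631.579ms @ 8/5 + 157.895ms (2/5)

note 4 onset = 6/5b = 473.684ms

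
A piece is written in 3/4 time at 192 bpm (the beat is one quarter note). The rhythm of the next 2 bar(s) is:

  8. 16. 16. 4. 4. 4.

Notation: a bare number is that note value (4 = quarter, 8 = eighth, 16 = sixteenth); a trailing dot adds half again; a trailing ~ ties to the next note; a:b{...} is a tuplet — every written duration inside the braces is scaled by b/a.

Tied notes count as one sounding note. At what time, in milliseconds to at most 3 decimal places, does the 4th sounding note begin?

note 4 onset = 3/2b = 468.75ms

1. 0.0ms @ 0 + 234.375ms (3/4)
2. 234.375ms @ 3/4 + 117.188ms (3/8)
3. 351.562ms @ 9/8 + 117.188ms (3/8)
4. 468.75ms @ 3/2 + 468.75ms (3/2)
5. 937.5ms @ 3 + 468.75ms (3/2)
6. 1406.25ms @ 9/2 + 468.75ms (3/2)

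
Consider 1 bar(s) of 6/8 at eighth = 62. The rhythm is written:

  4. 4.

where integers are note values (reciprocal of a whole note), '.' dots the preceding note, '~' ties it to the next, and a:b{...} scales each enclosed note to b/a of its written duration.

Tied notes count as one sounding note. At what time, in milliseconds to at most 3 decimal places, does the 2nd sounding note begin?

note 2 onset = 3b = 2903.226ms

1. 0.0ms @ 0 + 2903.226ms (3)
2. 2903.226ms @ 3 + 2903.226ms (3)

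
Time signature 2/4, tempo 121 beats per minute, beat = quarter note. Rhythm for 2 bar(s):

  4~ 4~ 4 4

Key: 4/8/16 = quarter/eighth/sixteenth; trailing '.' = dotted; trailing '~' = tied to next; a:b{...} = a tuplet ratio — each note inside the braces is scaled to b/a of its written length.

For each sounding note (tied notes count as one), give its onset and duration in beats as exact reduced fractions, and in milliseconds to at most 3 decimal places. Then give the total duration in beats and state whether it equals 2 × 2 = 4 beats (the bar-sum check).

1) 0.0ms=0b +1487.603ms=3b
2) 1487.603ms=3b +495.868ms=1b
Σ=4b of 4 (121bpm 2/4) — PASS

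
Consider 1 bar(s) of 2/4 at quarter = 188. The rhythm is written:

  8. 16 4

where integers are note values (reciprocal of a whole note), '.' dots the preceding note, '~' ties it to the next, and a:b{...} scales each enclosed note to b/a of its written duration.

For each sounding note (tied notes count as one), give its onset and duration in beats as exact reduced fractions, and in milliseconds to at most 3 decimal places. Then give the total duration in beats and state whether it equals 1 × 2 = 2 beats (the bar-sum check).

1) 0.0ms=0b +239.362ms=3/4b
2) 239.362ms=3/4b +79.787ms=1/4b
3) 319.149ms=1b +319.149ms=1b
Σ=2b of 2 (188bpm 2/4) — PASS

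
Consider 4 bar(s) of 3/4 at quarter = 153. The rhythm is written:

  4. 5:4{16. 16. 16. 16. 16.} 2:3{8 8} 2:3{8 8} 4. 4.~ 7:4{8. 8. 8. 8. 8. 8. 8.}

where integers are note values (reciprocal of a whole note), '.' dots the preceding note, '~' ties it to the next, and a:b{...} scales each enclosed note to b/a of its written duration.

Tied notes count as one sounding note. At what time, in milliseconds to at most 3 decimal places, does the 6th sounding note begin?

note 6 onset = 27/10b = 1058.824ms

1. 0.0ms @ 0 + 588.235ms (3/2)
2. 588.235ms @ 3/2 + 117.647ms (3/10)
3. 705.882ms @ 9/5 + 117.647ms (3/10)
4. 823.529ms @ 21/10 + 117.647ms (3/10)
5. 941.176ms @ 12/5 + 117.647ms (3/10)
6. 1058.824ms @ 27/10 + 117.647ms (3/10)
7. 1176.471ms @ 3 + 294.118ms (3/4)
8. 1470.588ms @ 15/4 + 294.118ms (3/4)
9. 1764.706ms @ 9/2 + 294.118ms (3/4)
10. 2058.824ms @ 21/4 + 294.118ms (3/4)
11. 2352.941ms @ 6 + 588.235ms (3/2)
12. 2941.176ms @ 15/2 + 756.303ms (27/14)
13. 3697.479ms @ 66/7 + 168.067ms (3/7)
14. 3865.546ms @ 69/7 + 168.067ms (3/7)
15. 4033.613ms @ 72/7 + 168.067ms (3/7)
16. 4201.681ms @ 75/7 + 168.067ms (3/7)
17. 4369.748ms @ 78/7 + 168.067ms (3/7)
18. 4537.815ms @ 81/7 + 168.067ms (3/7)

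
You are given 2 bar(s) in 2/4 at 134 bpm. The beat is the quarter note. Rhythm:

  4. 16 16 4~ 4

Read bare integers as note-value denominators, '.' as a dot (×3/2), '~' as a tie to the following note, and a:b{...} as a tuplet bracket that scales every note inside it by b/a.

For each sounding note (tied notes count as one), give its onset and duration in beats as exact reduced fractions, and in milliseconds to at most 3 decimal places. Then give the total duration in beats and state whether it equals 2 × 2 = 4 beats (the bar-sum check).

1) 0.0ms=0b +671.642ms=3/2b
2) 671.642ms=3/2b +111.94ms=1/4b
3) 783.582ms=7/4b +111.94ms=1/4b
4) 895.522ms=2b +895.522ms=2b
Σ=4b of 4 (134bpm 2/4) — PASS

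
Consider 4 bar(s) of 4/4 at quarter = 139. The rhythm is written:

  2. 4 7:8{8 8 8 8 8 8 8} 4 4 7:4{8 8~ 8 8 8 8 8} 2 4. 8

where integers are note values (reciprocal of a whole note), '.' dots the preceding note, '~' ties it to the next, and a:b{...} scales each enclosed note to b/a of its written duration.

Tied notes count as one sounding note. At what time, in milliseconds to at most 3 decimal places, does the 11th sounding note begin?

1. 0.0ms @ 0 + 1294.964ms (3)
2. 1294.964ms @ 3 + 431.655ms (1)
3. 1726.619ms @ 4 + 246.66ms (4/7)
4. 1973.279ms @ 32/7 + 246.66ms (4/7)
5. 2219.938ms @ 36/7 + 246.66ms (4/7)
6. 2466.598ms @ 40/7 + 246.66ms (4/7)
7. 2713.258ms @ 44/7 + 246.66ms (4/7)
8. 2959.918ms @ 48/7 + 246.66ms (4/7)
9. 3206.578ms @ 52/7 + 246.66ms (4/7)
10. 3453.237ms @ 8 + 431.655ms (1)
11. 3884.892ms @ 9 + 431.655ms (1)
12. 4316.547ms @ 10 + 123.33ms (2/7)
13. 4439.877ms @ 72/7 + 246.66ms (4/7)
14. 4686.536ms @ 76/7 + 123.33ms (2/7)
15. 4809.866ms @ 78/7 + 123.33ms (2/7)
16. 4933.196ms @ 80/7 + 123.33ms (2/7)
17. 5056.526ms @ 82/7 + 123.33ms (2/7)
18. 5179.856ms @ 12 + 863.309ms (2)
19. 6043.165ms @ 14 + 647.482ms (3/2)
20. 6690.647ms @ 31/2 + 215.827ms (1/2)

note 11 onset = 9b = 3884.892ms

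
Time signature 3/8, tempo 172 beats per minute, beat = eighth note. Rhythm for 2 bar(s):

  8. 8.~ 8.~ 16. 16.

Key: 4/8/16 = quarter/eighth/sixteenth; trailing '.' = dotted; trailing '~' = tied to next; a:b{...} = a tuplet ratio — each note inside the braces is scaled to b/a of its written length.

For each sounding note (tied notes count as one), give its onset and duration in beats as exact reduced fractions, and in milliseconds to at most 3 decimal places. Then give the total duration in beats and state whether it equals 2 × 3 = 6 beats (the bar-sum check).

1) 0.0ms=0b +523.256ms=3/2b
2) 523.256ms=3/2b +1308.14ms=15/4b
3) 1831.395ms=21/4b +261.628ms=3/4b
Σ=6b of 6 (172bpm 3/8) — PASS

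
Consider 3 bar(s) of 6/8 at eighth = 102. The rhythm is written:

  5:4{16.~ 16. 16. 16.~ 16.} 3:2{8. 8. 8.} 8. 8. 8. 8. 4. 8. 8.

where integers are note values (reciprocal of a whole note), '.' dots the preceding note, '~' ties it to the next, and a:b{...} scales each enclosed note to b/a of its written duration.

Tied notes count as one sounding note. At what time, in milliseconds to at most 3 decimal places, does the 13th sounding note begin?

note 13 onset = 33/2b = 9705.882ms

1. 0.0ms @ 0 + 705.882ms (6/5)
2. 705.882ms @ 6/5 + 352.941ms (3/5)
3. 1058.824ms @ 9/5 + 705.882ms (6/5)
4. 1764.706ms @ 3 + 588.235ms (1)
5. 2352.941ms @ 4 + 588.235ms (1)
6. 2941.176ms @ 5 + 588.235ms (1)
7. 3529.412ms @ 6 + 882.353ms (3/2)
8. 4411.765ms @ 15/2 + 882.353ms (3/2)
9. 5294.118ms @ 9 + 882.353ms (3/2)
10. 6176.471ms @ 21/2 + 882.353ms (3/2)
11. 7058.824ms @ 12 + 1764.706ms (3)
12. 8823.529ms @ 15 + 882.353ms (3/2)
13. 9705.882ms @ 33/2 + 882.353ms (3/2)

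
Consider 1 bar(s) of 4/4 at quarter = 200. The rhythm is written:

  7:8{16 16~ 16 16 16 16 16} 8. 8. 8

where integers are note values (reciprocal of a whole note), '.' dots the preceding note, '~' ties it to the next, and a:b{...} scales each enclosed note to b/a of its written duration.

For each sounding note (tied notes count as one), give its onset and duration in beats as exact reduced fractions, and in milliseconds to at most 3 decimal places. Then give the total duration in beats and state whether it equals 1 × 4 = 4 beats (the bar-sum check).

1) 0.0ms=0b +85.714ms=2/7b
2) 85.714ms=2/7b +171.429ms=4/7b
3) 257.143ms=6/7b +85.714ms=2/7b
4) 342.857ms=8/7b +85.714ms=2/7b
5) 428.571ms=10/7b +85.714ms=2/7b
6) 514.286ms=12/7b +85.714ms=2/7b
7) 600.0ms=2b +225.0ms=3/4b
8) 825.0ms=11/4b +225.0ms=3/4b
9) 1050.0ms=7/2b +150.0ms=1/2b
Σ=4b of 4 (200bpm 4/4) — PASS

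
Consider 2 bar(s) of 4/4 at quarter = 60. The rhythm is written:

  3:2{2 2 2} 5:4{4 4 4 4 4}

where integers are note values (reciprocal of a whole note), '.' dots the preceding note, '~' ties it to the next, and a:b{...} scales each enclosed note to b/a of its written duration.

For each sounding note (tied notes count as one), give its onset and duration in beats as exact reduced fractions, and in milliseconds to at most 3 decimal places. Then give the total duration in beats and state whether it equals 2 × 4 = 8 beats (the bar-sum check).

1) 0.0ms=0b +1333.333ms=4/3b
2) 1333.333ms=4/3b +1333.333ms=4/3b
3) 2666.667ms=8/3b +1333.333ms=4/3b
4) 4000.0ms=4b +800.0ms=4/5b
5) 4800.0ms=24/5b +800.0ms=4/5b
6) 5600.0ms=28/5b +800.0ms=4/5b
7) 6400.0ms=32/5b +800.0ms=4/5b
8) 7200.0ms=36/5b +800.0ms=4/5b
Σ=8b of 8 (60bpm 4/4) — PASS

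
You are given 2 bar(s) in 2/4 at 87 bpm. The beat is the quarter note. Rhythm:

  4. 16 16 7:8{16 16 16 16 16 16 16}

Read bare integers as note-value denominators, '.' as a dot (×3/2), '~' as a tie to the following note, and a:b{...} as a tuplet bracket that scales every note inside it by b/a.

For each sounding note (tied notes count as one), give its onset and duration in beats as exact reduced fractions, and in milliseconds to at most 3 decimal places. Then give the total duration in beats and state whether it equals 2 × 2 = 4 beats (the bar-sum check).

1) 0.0ms=0b +1034.483ms=3/2b
2) 1034.483ms=3/2b +172.414ms=1/4b
3) 1206.897ms=7/4b +172.414ms=1/4b
4) 1379.31ms=2b +197.044ms=2/7b
5) 1576.355ms=16/7b +197.044ms=2/7b
6) 1773.399ms=18/7b +197.044ms=2/7b
7) 1970.443ms=20/7b +197.044ms=2/7b
8) 2167.488ms=22/7b +197.044ms=2/7b
9) 2364.532ms=24/7b +197.044ms=2/7b
10) 2561.576ms=26/7b +197.044ms=2/7b
Σ=4b of 4 (87bpm 2/4) — PASS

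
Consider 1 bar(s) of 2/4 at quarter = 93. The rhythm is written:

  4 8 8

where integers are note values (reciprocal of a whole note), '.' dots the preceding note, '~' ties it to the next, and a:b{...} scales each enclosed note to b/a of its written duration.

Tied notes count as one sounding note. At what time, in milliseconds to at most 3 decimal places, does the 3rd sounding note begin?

1. 0.0ms @ 0 + 645.161ms (1)
2. 645.161ms @ 1 + 322.581ms (1/2)
3. 967.742ms @ 3/2 + 322.581ms (1/2)

note 3 onset = 3/2b = 967.742ms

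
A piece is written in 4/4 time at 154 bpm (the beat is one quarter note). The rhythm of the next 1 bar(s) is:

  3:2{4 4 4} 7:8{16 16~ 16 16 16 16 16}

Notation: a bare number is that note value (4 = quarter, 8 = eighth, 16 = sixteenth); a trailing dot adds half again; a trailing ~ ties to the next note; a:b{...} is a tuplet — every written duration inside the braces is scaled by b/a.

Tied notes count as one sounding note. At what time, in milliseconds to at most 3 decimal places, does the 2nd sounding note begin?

note 2 onset = 2/3b = 259.74ms

1. 0.0ms @ 0 + 259.74ms (2/3)
2. 259.74ms @ 2/3 + 259.74ms (2/3)
3. 519.481ms @ 4/3 + 259.74ms (2/3)
4. 779.221ms @ 2 + 111.317ms (2/7)
5. 890.538ms @ 16/7 + 222.635ms (4/7)
6. 1113.173ms @ 20/7 + 111.317ms (2/7)
7. 1224.49ms @ 22/7 + 111.317ms (2/7)
8. 1335.807ms @ 24/7 + 111.317ms (2/7)
9. 1447.124ms @ 26/7 + 111.317ms (2/7)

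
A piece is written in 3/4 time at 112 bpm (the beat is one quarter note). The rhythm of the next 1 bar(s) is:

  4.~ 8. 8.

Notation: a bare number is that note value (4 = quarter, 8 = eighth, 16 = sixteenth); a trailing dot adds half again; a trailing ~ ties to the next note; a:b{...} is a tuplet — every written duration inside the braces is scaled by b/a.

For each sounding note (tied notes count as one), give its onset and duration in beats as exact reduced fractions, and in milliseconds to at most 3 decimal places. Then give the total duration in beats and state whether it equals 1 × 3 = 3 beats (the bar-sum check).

1) 0.0ms=0b +1205.357ms=9/4b
2) 1205.357ms=9/4b +401.786ms=3/4b
Σ=3b of 3 (112bpm 3/4) — PASS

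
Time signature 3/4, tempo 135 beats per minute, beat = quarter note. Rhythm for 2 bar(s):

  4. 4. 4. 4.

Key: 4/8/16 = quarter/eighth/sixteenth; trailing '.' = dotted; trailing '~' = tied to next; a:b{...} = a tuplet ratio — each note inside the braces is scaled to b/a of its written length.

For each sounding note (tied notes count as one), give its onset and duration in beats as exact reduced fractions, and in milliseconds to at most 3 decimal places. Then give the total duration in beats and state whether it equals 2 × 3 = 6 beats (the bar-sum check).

1) 0.0ms=0b +666.667ms=3/2b
2) 666.667ms=3/2b +666.667ms=3/2b
3) 1333.333ms=3b +666.667ms=3/2b
4) 2000.0ms=9/2b +666.667ms=3/2b
Σ=6b of 6 (135bpm 3/4) — PASS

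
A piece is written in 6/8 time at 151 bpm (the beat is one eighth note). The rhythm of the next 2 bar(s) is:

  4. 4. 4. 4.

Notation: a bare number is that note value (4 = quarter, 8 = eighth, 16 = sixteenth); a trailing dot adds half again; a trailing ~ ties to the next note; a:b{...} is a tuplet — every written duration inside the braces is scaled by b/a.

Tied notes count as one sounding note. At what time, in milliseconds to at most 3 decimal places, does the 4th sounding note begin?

note 4 onset = 9b = 3576.159ms

1. 0.0ms @ 0 + 1192.053ms (3)
2. 1192.053ms @ 3 + 1192.053ms (3)
3. 2384.106ms @ 6 + 1192.053ms (3)
4. 3576.159ms @ 9 + 1192.053ms (3)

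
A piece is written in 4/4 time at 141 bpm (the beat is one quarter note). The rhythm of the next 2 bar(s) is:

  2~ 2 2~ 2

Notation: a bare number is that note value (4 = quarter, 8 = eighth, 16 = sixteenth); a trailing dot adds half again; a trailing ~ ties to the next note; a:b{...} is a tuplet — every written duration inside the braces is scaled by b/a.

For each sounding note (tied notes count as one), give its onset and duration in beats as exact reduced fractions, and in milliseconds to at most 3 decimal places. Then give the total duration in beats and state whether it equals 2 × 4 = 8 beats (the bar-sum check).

1) 0.0ms=0b +1702.128ms=4b
2) 1702.128ms=4b +1702.128ms=4b
Σ=8b of 8 (141bpm 4/4) — PASS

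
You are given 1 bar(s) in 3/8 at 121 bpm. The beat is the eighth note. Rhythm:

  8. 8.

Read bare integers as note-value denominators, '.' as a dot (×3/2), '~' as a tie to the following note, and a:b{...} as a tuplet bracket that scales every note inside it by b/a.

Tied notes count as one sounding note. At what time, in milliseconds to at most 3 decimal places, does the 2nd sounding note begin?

note 2 onset = 3/2b = 743.802ms

1. 0.0ms @ 0 + 743.802ms (3/2)
2. 743.802ms @ 3/2 + 743.802ms (3/2)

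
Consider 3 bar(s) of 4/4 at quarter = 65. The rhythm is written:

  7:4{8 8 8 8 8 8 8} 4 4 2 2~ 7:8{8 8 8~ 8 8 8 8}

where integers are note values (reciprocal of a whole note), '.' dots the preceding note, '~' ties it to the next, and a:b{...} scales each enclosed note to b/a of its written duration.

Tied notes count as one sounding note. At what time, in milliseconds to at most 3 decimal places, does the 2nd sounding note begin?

1. 0.0ms @ 0 + 263.736ms (2/7)
2. 263.736ms @ 2/7 + 263.736ms (2/7)
3. 527.473ms @ 4/7 + 263.736ms (2/7)
4. 791.209ms @ 6/7 + 263.736ms (2/7)
5. 1054.945ms @ 8/7 + 263.736ms (2/7)
6. 1318.681ms @ 10/7 + 263.736ms (2/7)
7. 1582.418ms @ 12/7 + 263.736ms (2/7)
8. 1846.154ms @ 2 + 923.077ms (1)
9. 2769.231ms @ 3 + 923.077ms (1)
10. 3692.308ms @ 4 + 1846.154ms (2)
11. 5538.462ms @ 6 + 2373.626ms (18/7)
12. 7912.088ms @ 60/7 + 527.473ms (4/7)
13. 8439.56ms @ 64/7 + 1054.945ms (8/7)
14. 9494.505ms @ 72/7 + 527.473ms (4/7)
15. 10021.978ms @ 76/7 + 527.473ms (4/7)
16. 10549.451ms @ 80/7 + 527.473ms (4/7)

note 2 onset = 2/7b = 263.736ms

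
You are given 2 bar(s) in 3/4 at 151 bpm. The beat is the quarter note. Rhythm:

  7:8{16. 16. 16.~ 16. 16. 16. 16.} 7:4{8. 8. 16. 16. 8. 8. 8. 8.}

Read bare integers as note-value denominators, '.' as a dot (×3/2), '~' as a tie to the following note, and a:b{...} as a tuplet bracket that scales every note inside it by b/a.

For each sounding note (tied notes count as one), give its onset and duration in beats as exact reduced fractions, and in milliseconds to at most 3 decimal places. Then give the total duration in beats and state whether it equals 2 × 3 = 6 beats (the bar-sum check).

1) 0.0ms=0b +170.293ms=3/7b
2) 170.293ms=3/7b +170.293ms=3/7b
3) 340.587ms=6/7b +340.587ms=6/7b
4) 681.173ms=12/7b +170.293ms=3/7b
5) 851.466ms=15/7b +170.293ms=3/7b
6) 1021.76ms=18/7b +170.293ms=3/7b
7) 1192.053ms=3b +170.293ms=3/7b
8) 1362.346ms=24/7b +170.293ms=3/7b
9) 1532.64ms=27/7b +85.147ms=3/14b
10) 1617.786ms=57/14b +85.147ms=3/14b
11) 1702.933ms=30/7b +170.293ms=3/7b
12) 1873.226ms=33/7b +170.293ms=3/7b
13) 2043.519ms=36/7b +170.293ms=3/7b
14) 2213.813ms=39/7b +170.293ms=3/7b
Σ=6b of 6 (151bpm 3/4) — PASS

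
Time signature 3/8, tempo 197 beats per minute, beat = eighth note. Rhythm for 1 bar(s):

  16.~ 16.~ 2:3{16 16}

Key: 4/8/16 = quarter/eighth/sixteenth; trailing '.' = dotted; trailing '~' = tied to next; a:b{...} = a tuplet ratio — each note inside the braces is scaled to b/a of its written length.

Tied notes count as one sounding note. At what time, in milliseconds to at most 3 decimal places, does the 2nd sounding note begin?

note 2 onset = 9/4b = 685.279ms

1. 0.0ms @ 0 + 685.279ms (9/4)
2. 685.279ms @ 9/4 + 228.426ms (3/4)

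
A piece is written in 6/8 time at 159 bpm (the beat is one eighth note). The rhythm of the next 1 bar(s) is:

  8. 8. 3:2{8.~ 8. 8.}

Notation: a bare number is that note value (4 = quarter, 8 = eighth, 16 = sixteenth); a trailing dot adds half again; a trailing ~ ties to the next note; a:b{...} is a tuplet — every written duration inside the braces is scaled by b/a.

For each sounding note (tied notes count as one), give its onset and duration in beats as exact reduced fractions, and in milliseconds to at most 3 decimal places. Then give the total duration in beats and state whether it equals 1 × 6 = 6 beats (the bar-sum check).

1) 0.0ms=0b +566.038ms=3/2b
2) 566.038ms=3/2b +566.038ms=3/2b
3) 1132.075ms=3b +754.717ms=2b
4) 1886.792ms=5b +377.358ms=1b
Σ=6b of 6 (159bpm 6/8) — PASS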